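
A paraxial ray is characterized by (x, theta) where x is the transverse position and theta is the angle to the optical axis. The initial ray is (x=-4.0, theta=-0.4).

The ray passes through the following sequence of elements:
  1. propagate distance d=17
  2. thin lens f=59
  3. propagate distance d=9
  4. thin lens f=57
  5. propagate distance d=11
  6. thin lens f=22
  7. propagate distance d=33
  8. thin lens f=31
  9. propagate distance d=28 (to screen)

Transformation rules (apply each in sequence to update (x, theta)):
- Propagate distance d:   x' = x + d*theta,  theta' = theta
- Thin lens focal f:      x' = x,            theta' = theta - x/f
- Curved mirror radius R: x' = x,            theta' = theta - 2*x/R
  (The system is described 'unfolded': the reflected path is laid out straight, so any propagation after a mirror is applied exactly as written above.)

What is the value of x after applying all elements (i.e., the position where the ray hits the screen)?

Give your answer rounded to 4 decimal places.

Initial: x=-4.0000 theta=-0.4000
After 1 (propagate distance d=17): x=-10.8000 theta=-0.4000
After 2 (thin lens f=59): x=-10.8000 theta=-64/295 (≈-0.2169)
After 3 (propagate distance d=9): x=-3762/295 (≈-12.7525) theta=-64/295 (≈-0.2169)
After 4 (thin lens f=57): x=-3762/295 (≈-12.7525) theta=2/295 (≈0.0068)
After 5 (propagate distance d=11): x=-748/59 (≈-12.6780) theta=2/295 (≈0.0068)
After 6 (thin lens f=22): x=-748/59 (≈-12.6780) theta=172/295 (≈0.5831)
After 7 (propagate distance d=33): x=1936/295 (≈6.5627) theta=172/295 (≈0.5831)
After 8 (thin lens f=31): x=1936/295 (≈6.5627) theta=3396/9145 (≈0.3714)
After 9 (propagate distance d=28 (to screen)): x=155104/9145 (≈16.9605) theta=3396/9145 (≈0.3714)
Rounded to 4 decimal places: x = 16.9605

Answer: 16.9605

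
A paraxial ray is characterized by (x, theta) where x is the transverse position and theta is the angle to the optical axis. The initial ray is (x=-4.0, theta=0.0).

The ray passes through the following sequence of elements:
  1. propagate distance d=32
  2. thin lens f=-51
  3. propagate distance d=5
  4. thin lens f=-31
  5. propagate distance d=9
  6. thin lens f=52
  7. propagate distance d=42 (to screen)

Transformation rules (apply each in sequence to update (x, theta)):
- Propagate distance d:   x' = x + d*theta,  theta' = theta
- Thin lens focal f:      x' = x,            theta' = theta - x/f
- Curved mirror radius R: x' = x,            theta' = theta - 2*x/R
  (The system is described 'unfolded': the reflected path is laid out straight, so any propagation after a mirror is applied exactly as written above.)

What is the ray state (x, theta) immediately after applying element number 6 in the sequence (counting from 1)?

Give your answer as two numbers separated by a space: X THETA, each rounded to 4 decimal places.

Answer: -6.3732 -0.0976

Derivation:
Initial: x=-4.0000 theta=0.0000
After 1 (propagate distance d=32): x=-4.0000 theta=0.0000
After 2 (thin lens f=-51): x=-4.0000 theta=-4/51 (≈-0.0784)
After 3 (propagate distance d=5): x=-224/51 (≈-4.3922) theta=-4/51 (≈-0.0784)
After 4 (thin lens f=-31): x=-224/51 (≈-4.3922) theta=-116/527 (≈-0.2201)
After 5 (propagate distance d=9): x=-10076/1581 (≈-6.3732) theta=-116/527 (≈-0.2201)
After 6 (thin lens f=52): x=-10076/1581 (≈-6.3732) theta=-2005/20553 (≈-0.0976)
Rounded to 4 decimal places: x = -6.3732, theta = -0.0976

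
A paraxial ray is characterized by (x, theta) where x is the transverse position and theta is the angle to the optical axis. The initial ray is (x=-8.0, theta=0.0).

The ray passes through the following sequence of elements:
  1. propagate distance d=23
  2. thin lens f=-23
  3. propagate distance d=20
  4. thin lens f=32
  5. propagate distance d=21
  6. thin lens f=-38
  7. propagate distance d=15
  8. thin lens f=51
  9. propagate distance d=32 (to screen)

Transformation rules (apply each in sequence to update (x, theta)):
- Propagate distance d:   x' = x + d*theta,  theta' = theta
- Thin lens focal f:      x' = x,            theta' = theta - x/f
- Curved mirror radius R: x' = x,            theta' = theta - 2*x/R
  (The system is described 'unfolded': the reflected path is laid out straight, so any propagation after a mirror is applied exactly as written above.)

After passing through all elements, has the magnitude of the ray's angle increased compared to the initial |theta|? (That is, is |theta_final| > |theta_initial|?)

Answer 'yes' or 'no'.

Initial: x=-8.0000 theta=0.0000
After 1 (propagate distance d=23): x=-8.0000 theta=0.0000
After 2 (thin lens f=-23): x=-8.0000 theta=-8/23 (≈-0.3478)
After 3 (propagate distance d=20): x=-344/23 (≈-14.9565) theta=-8/23 (≈-0.3478)
After 4 (thin lens f=32): x=-344/23 (≈-14.9565) theta=11/92 (≈0.1196)
After 5 (propagate distance d=21): x=-1145/92 (≈-12.4457) theta=11/92 (≈0.1196)
After 6 (thin lens f=-38): x=-1145/92 (≈-12.4457) theta=-727/3496 (≈-0.2080)
After 7 (propagate distance d=15): x=-54415/3496 (≈-15.5649) theta=-727/3496 (≈-0.2080)
After 8 (thin lens f=51): x=-54415/3496 (≈-15.5649) theta=8669/89148 (≈0.0972)
After 9 (propagate distance d=32 (to screen)): x=-2220349/178296 (≈-12.4532) theta=8669/89148 (≈0.0972)
|theta_initial|=0.0000 |theta_final|=8669/89148 (≈0.0972) -> increased

Answer: yes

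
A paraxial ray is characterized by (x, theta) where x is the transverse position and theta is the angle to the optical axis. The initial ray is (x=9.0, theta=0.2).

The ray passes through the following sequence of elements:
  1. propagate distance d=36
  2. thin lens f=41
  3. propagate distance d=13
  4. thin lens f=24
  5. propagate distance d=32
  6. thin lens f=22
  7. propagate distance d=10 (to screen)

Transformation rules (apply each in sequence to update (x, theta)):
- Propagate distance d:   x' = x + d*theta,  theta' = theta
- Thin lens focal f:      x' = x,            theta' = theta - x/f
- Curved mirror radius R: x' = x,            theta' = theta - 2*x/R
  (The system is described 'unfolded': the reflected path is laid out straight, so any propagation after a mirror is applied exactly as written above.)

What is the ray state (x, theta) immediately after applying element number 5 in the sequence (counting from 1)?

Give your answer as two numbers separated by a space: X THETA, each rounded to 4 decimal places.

Initial: x=9.0000 theta=0.2000
After 1 (propagate distance d=36): x=16.2000 theta=0.2000
After 2 (thin lens f=41): x=16.2000 theta=-8/41 (≈-0.1951)
After 3 (propagate distance d=13): x=2801/205 (≈13.6634) theta=-8/41 (≈-0.1951)
After 4 (thin lens f=24): x=2801/205 (≈13.6634) theta=-3761/4920 (≈-0.7644)
After 5 (propagate distance d=32): x=-6641/615 (≈-10.7984) theta=-3761/4920 (≈-0.7644)
Rounded to 4 decimal places: x = -10.7984, theta = -0.7644

Answer: -10.7984 -0.7644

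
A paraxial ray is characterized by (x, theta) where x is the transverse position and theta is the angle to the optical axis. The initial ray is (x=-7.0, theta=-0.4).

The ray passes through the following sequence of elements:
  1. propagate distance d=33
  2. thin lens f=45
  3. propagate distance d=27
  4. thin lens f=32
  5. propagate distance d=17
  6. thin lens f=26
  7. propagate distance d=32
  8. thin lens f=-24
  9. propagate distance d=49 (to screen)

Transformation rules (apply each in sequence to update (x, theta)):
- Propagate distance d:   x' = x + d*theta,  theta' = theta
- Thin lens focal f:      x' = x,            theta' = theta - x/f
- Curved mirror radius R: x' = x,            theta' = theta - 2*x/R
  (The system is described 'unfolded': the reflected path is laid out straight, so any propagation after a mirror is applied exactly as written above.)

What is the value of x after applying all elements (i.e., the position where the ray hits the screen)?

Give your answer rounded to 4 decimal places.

Answer: 114.2319

Derivation:
Initial: x=-7.0000 theta=-0.4000
After 1 (propagate distance d=33): x=-20.2000 theta=-0.4000
After 2 (thin lens f=45): x=-20.2000 theta=11/225 (≈0.0489)
After 3 (propagate distance d=27): x=-18.8800 theta=11/225 (≈0.0489)
After 4 (thin lens f=32): x=-18.8800 theta=23/36 (≈0.6389)
After 5 (propagate distance d=17): x=-7217/900 (≈-8.0189) theta=23/36 (≈0.6389)
After 6 (thin lens f=26): x=-7217/900 (≈-8.0189) theta=2463/2600 (≈0.9473)
After 7 (propagate distance d=32): x=260851/11700 (≈22.2950) theta=2463/2600 (≈0.9473)
After 8 (thin lens f=-24): x=260851/11700 (≈22.2950) theta=105371/56160 (≈1.8763)
After 9 (propagate distance d=49 (to screen)): x=32076319/280800 (≈114.2319) theta=105371/56160 (≈1.8763)
Rounded to 4 decimal places: x = 114.2319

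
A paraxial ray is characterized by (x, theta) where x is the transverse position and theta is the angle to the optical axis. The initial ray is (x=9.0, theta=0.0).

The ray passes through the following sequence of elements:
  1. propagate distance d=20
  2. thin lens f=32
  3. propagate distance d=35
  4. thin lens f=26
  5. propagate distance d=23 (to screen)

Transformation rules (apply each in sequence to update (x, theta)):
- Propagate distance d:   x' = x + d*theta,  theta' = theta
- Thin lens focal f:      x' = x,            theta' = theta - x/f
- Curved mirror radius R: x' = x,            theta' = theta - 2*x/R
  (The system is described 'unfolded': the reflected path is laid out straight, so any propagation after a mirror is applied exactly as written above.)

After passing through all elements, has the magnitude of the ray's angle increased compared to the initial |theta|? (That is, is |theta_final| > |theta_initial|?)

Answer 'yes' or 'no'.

Initial: x=9.0000 theta=0.0000
After 1 (propagate distance d=20): x=9.0000 theta=0.0000
After 2 (thin lens f=32): x=9.0000 theta=-9/32 (≈-0.2813)
After 3 (propagate distance d=35): x=-27/32 (≈-0.8438) theta=-9/32 (≈-0.2813)
After 4 (thin lens f=26): x=-27/32 (≈-0.8438) theta=-207/832 (≈-0.2488)
After 5 (propagate distance d=23 (to screen)): x=-5463/832 (≈-6.5661) theta=-207/832 (≈-0.2488)
|theta_initial|=0.0000 |theta_final|=207/832 (≈0.2488) -> increased

Answer: yes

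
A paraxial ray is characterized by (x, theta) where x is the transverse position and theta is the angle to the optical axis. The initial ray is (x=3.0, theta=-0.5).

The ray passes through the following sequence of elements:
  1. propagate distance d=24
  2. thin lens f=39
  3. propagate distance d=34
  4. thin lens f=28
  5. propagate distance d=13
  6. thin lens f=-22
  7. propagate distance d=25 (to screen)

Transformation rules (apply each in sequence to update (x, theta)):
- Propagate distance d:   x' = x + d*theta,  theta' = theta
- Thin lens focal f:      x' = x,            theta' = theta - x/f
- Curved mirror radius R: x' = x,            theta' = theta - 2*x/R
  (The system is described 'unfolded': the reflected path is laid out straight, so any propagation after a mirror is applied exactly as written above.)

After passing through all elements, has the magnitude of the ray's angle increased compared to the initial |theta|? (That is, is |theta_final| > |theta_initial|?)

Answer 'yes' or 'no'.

Answer: no

Derivation:
Initial: x=3.0000 theta=-0.5000
After 1 (propagate distance d=24): x=-9.0000 theta=-0.5000
After 2 (thin lens f=39): x=-9.0000 theta=-7/26 (≈-0.2692)
After 3 (propagate distance d=34): x=-236/13 (≈-18.1538) theta=-7/26 (≈-0.2692)
After 4 (thin lens f=28): x=-236/13 (≈-18.1538) theta=69/182 (≈0.3791)
After 5 (propagate distance d=13): x=-2407/182 (≈-13.2253) theta=69/182 (≈0.3791)
After 6 (thin lens f=-22): x=-2407/182 (≈-13.2253) theta=-127/572 (≈-0.2220)
After 7 (propagate distance d=25 (to screen)): x=-5783/308 (≈-18.7760) theta=-127/572 (≈-0.2220)
|theta_initial|=0.5000 |theta_final|=127/572 (≈0.2220) -> not increased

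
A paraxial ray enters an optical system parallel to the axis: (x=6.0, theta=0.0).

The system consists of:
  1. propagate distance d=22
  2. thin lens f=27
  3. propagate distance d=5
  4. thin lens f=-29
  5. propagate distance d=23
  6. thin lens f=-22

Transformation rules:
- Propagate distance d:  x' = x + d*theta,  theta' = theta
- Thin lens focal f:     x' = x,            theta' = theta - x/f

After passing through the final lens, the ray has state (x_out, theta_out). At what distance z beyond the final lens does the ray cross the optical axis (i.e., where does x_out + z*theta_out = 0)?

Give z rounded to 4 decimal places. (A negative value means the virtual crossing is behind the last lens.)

Initial: x=6.0000 theta=0.0000
After 1 (propagate distance d=22): x=6.0000 theta=0.0000
After 2 (thin lens f=27): x=6.0000 theta=-2/9 (≈-0.2222)
After 3 (propagate distance d=5): x=44/9 (≈4.8889) theta=-2/9 (≈-0.2222)
After 4 (thin lens f=-29): x=44/9 (≈4.8889) theta=-14/261 (≈-0.0536)
After 5 (propagate distance d=23): x=106/29 (≈3.6552) theta=-14/261 (≈-0.0536)
After 6 (thin lens f=-22): x=106/29 (≈3.6552) theta=323/2871 (≈0.1125)
z_focus = -x_out/theta_out = -(106/29)/(323/2871) = -10494/323 ≈ -32.4892
Rounded to 4 decimal places: z = -32.4892

Answer: -32.4892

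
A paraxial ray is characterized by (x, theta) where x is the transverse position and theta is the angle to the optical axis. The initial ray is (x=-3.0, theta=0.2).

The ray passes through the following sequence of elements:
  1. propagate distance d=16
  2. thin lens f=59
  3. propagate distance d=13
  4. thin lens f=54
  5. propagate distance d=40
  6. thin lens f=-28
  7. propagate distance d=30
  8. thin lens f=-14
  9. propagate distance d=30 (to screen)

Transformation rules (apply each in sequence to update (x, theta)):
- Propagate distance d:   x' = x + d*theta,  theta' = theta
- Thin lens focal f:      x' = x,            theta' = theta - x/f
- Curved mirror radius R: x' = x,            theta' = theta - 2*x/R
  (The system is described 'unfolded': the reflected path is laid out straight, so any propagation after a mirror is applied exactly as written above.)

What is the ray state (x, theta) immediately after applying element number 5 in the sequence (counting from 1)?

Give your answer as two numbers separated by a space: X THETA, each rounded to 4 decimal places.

Answer: 8.5789 0.1456

Derivation:
Initial: x=-3.0000 theta=0.2000
After 1 (propagate distance d=16): x=0.2000 theta=0.2000
After 2 (thin lens f=59): x=0.2000 theta=58/295 (≈0.1966)
After 3 (propagate distance d=13): x=813/295 (≈2.7559) theta=58/295 (≈0.1966)
After 4 (thin lens f=54): x=813/295 (≈2.7559) theta=773/5310 (≈0.1456)
After 5 (propagate distance d=40): x=22777/2655 (≈8.5789) theta=773/5310 (≈0.1456)
Rounded to 4 decimal places: x = 8.5789, theta = 0.1456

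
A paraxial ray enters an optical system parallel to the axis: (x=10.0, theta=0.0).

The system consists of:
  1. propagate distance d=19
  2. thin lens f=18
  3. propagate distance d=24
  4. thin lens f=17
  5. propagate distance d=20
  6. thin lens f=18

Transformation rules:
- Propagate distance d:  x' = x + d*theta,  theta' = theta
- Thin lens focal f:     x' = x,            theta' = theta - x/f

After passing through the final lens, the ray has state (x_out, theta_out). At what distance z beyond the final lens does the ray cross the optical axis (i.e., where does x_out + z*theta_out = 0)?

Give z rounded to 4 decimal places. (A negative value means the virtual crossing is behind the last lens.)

Initial: x=10.0000 theta=0.0000
After 1 (propagate distance d=19): x=10.0000 theta=0.0000
After 2 (thin lens f=18): x=10.0000 theta=-5/9 (≈-0.5556)
After 3 (propagate distance d=24): x=-10/3 (≈-3.3333) theta=-5/9 (≈-0.5556)
After 4 (thin lens f=17): x=-10/3 (≈-3.3333) theta=-55/153 (≈-0.3595)
After 5 (propagate distance d=20): x=-1610/153 (≈-10.5229) theta=-55/153 (≈-0.3595)
After 6 (thin lens f=18): x=-1610/153 (≈-10.5229) theta=310/1377 (≈0.2251)
z_focus = -x_out/theta_out = -(-1610/153)/(310/1377) = 1449/31 ≈ 46.7419
Rounded to 4 decimal places: z = 46.7419

Answer: 46.7419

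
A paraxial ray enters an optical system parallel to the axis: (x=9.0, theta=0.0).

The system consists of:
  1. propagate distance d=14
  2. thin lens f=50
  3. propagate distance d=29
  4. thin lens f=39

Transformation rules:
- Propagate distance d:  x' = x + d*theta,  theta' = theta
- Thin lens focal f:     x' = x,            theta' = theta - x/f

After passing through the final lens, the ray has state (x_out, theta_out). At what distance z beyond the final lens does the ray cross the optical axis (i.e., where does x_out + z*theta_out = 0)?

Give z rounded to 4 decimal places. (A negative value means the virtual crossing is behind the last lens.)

Initial: x=9.0000 theta=0.0000
After 1 (propagate distance d=14): x=9.0000 theta=0.0000
After 2 (thin lens f=50): x=9.0000 theta=-0.1800
After 3 (propagate distance d=29): x=3.7800 theta=-0.1800
After 4 (thin lens f=39): x=3.7800 theta=-18/65 (≈-0.2769)
z_focus = -x_out/theta_out = -(3.7800)/(-18/65) = 13.6500
Rounded to 4 decimal places: z = 13.6500

Answer: 13.6500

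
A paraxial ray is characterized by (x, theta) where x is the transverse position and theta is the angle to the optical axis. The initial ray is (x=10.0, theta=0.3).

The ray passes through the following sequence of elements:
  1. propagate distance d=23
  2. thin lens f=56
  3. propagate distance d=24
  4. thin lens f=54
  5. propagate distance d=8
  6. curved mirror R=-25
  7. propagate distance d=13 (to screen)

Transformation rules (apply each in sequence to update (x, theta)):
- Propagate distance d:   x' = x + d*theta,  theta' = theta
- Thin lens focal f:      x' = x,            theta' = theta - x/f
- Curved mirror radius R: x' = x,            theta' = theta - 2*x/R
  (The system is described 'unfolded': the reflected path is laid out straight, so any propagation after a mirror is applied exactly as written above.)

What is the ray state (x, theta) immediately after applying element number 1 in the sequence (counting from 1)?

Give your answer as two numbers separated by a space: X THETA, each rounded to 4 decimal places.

Answer: 16.9000 0.3000

Derivation:
Initial: x=10.0000 theta=0.3000
After 1 (propagate distance d=23): x=16.9000 theta=0.3000
Rounded to 4 decimal places: x = 16.9000, theta = 0.3000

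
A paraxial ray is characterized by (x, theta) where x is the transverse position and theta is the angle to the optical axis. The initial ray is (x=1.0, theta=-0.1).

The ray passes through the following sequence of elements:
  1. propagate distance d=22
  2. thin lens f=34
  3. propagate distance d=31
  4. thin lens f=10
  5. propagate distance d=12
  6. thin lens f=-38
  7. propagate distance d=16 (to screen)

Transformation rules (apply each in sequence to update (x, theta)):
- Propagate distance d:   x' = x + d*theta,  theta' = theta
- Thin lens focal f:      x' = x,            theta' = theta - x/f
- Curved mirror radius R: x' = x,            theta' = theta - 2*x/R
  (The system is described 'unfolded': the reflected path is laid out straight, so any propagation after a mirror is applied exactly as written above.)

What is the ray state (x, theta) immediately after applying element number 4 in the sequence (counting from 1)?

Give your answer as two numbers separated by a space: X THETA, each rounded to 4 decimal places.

Initial: x=1.0000 theta=-0.1000
After 1 (propagate distance d=22): x=-1.2000 theta=-0.1000
After 2 (thin lens f=34): x=-1.2000 theta=-11/170 (≈-0.0647)
After 3 (propagate distance d=31): x=-109/34 (≈-3.2059) theta=-11/170 (≈-0.0647)
After 4 (thin lens f=10): x=-109/34 (≈-3.2059) theta=87/340 (≈0.2559)
Rounded to 4 decimal places: x = -3.2059, theta = 0.2559

Answer: -3.2059 0.2559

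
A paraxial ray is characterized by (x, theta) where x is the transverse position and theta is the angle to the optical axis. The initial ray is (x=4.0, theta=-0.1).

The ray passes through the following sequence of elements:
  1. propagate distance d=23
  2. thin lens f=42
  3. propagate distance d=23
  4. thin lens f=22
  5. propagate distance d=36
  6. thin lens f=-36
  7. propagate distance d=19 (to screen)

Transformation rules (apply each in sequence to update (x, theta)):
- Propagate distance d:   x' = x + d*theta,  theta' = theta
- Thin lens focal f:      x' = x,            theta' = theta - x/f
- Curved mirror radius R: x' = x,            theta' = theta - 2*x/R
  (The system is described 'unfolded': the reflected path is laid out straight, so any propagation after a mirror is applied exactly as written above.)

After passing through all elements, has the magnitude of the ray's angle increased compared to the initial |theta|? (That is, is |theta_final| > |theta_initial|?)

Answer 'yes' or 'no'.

Answer: yes

Derivation:
Initial: x=4.0000 theta=-0.1000
After 1 (propagate distance d=23): x=1.7000 theta=-0.1000
After 2 (thin lens f=42): x=1.7000 theta=-59/420 (≈-0.1405)
After 3 (propagate distance d=23): x=-643/420 (≈-1.5310) theta=-59/420 (≈-0.1405)
After 4 (thin lens f=22): x=-643/420 (≈-1.5310) theta=-131/1848 (≈-0.0709)
After 5 (propagate distance d=36): x=-18863/4620 (≈-4.0829) theta=-131/1848 (≈-0.0709)
After 6 (thin lens f=-36): x=-18863/4620 (≈-4.0829) theta=-4379/23760 (≈-0.1843)
After 7 (propagate distance d=19 (to screen)): x=-252295/33264 (≈-7.5846) theta=-4379/23760 (≈-0.1843)
|theta_initial|=0.1000 |theta_final|=4379/23760 (≈0.1843) -> increased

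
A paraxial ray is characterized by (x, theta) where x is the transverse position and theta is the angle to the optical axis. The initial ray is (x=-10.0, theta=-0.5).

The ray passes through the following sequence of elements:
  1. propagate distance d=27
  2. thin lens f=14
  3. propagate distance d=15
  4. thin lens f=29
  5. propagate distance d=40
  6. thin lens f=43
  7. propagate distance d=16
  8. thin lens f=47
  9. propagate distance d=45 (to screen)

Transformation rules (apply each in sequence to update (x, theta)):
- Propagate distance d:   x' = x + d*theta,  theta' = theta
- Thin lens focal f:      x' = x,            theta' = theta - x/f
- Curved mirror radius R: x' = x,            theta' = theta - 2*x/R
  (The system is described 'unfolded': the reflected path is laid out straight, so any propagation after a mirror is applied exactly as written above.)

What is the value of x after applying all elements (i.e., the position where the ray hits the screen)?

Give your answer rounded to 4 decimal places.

Answer: 12.6803

Derivation:
Initial: x=-10.0000 theta=-0.5000
After 1 (propagate distance d=27): x=-23.5000 theta=-0.5000
After 2 (thin lens f=14): x=-23.5000 theta=33/28 (≈1.1786)
After 3 (propagate distance d=15): x=-163/28 (≈-5.8214) theta=33/28 (≈1.1786)
After 4 (thin lens f=29): x=-163/28 (≈-5.8214) theta=40/29 (≈1.3793)
After 5 (propagate distance d=40): x=40073/812 (≈49.3510) theta=40/29 (≈1.3793)
After 6 (thin lens f=43): x=40073/812 (≈49.3510) theta=8087/34916 (≈0.2316)
After 7 (propagate distance d=16): x=1852531/34916 (≈53.0568) theta=8087/34916 (≈0.2316)
After 8 (thin lens f=47): x=1852531/34916 (≈53.0568) theta=-736221/820526 (≈-0.8973)
After 9 (propagate distance d=45 (to screen)): x=20809067/1641052 (≈12.6803) theta=-736221/820526 (≈-0.8973)
Rounded to 4 decimal places: x = 12.6803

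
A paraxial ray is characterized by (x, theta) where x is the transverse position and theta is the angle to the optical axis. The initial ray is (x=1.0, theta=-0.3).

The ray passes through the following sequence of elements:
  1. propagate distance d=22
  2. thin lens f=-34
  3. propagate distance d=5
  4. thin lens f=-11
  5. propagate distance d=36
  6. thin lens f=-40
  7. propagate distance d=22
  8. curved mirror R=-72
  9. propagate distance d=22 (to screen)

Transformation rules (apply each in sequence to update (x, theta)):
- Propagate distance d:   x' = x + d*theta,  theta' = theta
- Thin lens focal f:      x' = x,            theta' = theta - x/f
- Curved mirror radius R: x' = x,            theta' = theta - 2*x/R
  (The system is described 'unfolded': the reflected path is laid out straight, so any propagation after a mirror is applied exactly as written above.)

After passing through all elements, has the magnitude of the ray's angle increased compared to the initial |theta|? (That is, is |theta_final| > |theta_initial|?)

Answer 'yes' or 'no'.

Answer: yes

Derivation:
Initial: x=1.0000 theta=-0.3000
After 1 (propagate distance d=22): x=-5.6000 theta=-0.3000
After 2 (thin lens f=-34): x=-5.6000 theta=-79/170 (≈-0.4647)
After 3 (propagate distance d=5): x=-1347/170 (≈-7.9235) theta=-79/170 (≈-0.4647)
After 4 (thin lens f=-11): x=-1347/170 (≈-7.9235) theta=-1108/935 (≈-1.1850)
After 5 (propagate distance d=36): x=-94593/1870 (≈-50.5845) theta=-1108/935 (≈-1.1850)
After 6 (thin lens f=-40): x=-94593/1870 (≈-50.5845) theta=-183233/74800 (≈-2.4496)
After 7 (propagate distance d=22): x=-3907423/37400 (≈-104.4766) theta=-183233/74800 (≈-2.4496)
After 8 (curved mirror R=-72): x=-3907423/37400 (≈-104.4766) theta=-7205617/1346400 (≈-5.3518)
After 9 (propagate distance d=22 (to screen)): x=-149595401/673200 (≈-222.2154) theta=-7205617/1346400 (≈-5.3518)
|theta_initial|=0.3000 |theta_final|=7205617/1346400 (≈5.3518) -> increased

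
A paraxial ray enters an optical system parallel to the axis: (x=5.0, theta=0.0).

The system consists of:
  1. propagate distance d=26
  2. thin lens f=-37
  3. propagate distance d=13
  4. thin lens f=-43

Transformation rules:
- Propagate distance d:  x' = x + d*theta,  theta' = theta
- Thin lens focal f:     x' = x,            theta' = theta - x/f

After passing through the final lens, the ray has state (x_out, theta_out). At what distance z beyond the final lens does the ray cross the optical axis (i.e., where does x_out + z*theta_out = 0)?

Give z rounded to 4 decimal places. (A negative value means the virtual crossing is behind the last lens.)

Answer: -23.1183

Derivation:
Initial: x=5.0000 theta=0.0000
After 1 (propagate distance d=26): x=5.0000 theta=0.0000
After 2 (thin lens f=-37): x=5.0000 theta=5/37 (≈0.1351)
After 3 (propagate distance d=13): x=250/37 (≈6.7568) theta=5/37 (≈0.1351)
After 4 (thin lens f=-43): x=250/37 (≈6.7568) theta=465/1591 (≈0.2923)
z_focus = -x_out/theta_out = -(250/37)/(465/1591) = -2150/93 ≈ -23.1183
Rounded to 4 decimal places: z = -23.1183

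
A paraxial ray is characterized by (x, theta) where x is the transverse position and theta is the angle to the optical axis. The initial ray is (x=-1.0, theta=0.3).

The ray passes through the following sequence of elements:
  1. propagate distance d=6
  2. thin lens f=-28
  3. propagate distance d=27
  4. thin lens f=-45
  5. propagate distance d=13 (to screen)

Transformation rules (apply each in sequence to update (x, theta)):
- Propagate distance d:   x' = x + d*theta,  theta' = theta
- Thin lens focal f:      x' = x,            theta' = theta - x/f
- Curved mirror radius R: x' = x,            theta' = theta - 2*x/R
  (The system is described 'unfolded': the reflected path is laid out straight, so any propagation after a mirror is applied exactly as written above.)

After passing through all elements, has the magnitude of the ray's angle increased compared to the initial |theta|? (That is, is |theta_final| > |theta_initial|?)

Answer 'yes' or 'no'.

Initial: x=-1.0000 theta=0.3000
After 1 (propagate distance d=6): x=0.8000 theta=0.3000
After 2 (thin lens f=-28): x=0.8000 theta=23/70 (≈0.3286)
After 3 (propagate distance d=27): x=677/70 (≈9.6714) theta=23/70 (≈0.3286)
After 4 (thin lens f=-45): x=677/70 (≈9.6714) theta=856/1575 (≈0.5435)
After 5 (propagate distance d=13 (to screen)): x=52721/3150 (≈16.7368) theta=856/1575 (≈0.5435)
|theta_initial|=0.3000 |theta_final|=856/1575 (≈0.5435) -> increased

Answer: yes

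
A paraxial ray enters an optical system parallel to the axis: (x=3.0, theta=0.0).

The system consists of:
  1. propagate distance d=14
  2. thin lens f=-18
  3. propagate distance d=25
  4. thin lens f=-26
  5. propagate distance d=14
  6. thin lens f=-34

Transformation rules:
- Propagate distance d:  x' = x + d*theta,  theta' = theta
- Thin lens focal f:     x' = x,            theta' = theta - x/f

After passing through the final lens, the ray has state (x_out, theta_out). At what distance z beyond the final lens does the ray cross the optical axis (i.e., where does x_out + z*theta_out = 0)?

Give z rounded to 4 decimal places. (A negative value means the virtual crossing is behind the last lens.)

Answer: -15.9946

Derivation:
Initial: x=3.0000 theta=0.0000
After 1 (propagate distance d=14): x=3.0000 theta=0.0000
After 2 (thin lens f=-18): x=3.0000 theta=1/6 (≈0.1667)
After 3 (propagate distance d=25): x=43/6 (≈7.1667) theta=1/6 (≈0.1667)
After 4 (thin lens f=-26): x=43/6 (≈7.1667) theta=23/52 (≈0.4423)
After 5 (propagate distance d=14): x=521/39 (≈13.3590) theta=23/52 (≈0.4423)
After 6 (thin lens f=-34): x=521/39 (≈13.3590) theta=2215/2652 (≈0.8352)
z_focus = -x_out/theta_out = -(521/39)/(2215/2652) = -35428/2215 ≈ -15.9946
Rounded to 4 decimal places: z = -15.9946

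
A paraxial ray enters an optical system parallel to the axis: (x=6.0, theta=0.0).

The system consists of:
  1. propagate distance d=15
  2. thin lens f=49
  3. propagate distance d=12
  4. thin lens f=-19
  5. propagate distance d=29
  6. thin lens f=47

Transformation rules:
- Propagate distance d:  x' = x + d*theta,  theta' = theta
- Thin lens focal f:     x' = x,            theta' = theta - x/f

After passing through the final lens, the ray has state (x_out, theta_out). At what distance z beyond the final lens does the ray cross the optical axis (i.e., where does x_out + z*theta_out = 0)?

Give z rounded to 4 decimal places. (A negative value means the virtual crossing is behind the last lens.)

Answer: 151.9129

Derivation:
Initial: x=6.0000 theta=0.0000
After 1 (propagate distance d=15): x=6.0000 theta=0.0000
After 2 (thin lens f=49): x=6.0000 theta=-6/49 (≈-0.1224)
After 3 (propagate distance d=12): x=222/49 (≈4.5306) theta=-6/49 (≈-0.1224)
After 4 (thin lens f=-19): x=222/49 (≈4.5306) theta=108/931 (≈0.1160)
After 5 (propagate distance d=29): x=150/19 (≈7.8947) theta=108/931 (≈0.1160)
After 6 (thin lens f=47): x=150/19 (≈7.8947) theta=-2274/43757 (≈-0.0520)
z_focus = -x_out/theta_out = -(150/19)/(-2274/43757) = 57575/379 ≈ 151.9129
Rounded to 4 decimal places: z = 151.9129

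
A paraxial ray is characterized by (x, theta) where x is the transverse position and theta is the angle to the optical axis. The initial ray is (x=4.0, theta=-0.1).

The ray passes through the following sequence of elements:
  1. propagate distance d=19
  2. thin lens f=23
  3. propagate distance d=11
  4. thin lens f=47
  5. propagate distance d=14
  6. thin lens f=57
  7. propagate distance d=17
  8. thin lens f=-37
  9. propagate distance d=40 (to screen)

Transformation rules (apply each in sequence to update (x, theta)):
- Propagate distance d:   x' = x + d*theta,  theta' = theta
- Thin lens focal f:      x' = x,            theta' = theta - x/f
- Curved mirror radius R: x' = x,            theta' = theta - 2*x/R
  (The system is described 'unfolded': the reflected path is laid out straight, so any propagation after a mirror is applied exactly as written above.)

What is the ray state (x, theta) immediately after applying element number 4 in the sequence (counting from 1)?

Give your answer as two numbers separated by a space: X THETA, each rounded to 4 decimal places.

Initial: x=4.0000 theta=-0.1000
After 1 (propagate distance d=19): x=2.1000 theta=-0.1000
After 2 (thin lens f=23): x=2.1000 theta=-22/115 (≈-0.1913)
After 3 (propagate distance d=11): x=-1/230 (≈-0.0043) theta=-22/115 (≈-0.1913)
After 4 (thin lens f=47): x=-1/230 (≈-0.0043) theta=-2067/10810 (≈-0.1912)
Rounded to 4 decimal places: x = -0.0043, theta = -0.1912

Answer: -0.0043 -0.1912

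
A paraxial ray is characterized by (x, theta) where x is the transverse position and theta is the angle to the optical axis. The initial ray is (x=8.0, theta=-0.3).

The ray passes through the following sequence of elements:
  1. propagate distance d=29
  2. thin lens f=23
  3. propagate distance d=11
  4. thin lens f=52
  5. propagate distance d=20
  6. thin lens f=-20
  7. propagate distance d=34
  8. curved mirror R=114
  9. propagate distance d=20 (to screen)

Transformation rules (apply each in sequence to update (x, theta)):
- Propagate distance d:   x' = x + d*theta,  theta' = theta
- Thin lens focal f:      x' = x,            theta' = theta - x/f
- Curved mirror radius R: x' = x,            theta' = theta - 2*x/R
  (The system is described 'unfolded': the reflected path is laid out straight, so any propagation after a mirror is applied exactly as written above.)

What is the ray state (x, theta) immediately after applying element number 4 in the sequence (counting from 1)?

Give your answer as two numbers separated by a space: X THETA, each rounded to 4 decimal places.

Initial: x=8.0000 theta=-0.3000
After 1 (propagate distance d=29): x=-0.7000 theta=-0.3000
After 2 (thin lens f=23): x=-0.7000 theta=-31/115 (≈-0.2696)
After 3 (propagate distance d=11): x=-843/230 (≈-3.6652) theta=-31/115 (≈-0.2696)
After 4 (thin lens f=52): x=-843/230 (≈-3.6652) theta=-2381/11960 (≈-0.1991)
Rounded to 4 decimal places: x = -3.6652, theta = -0.1991

Answer: -3.6652 -0.1991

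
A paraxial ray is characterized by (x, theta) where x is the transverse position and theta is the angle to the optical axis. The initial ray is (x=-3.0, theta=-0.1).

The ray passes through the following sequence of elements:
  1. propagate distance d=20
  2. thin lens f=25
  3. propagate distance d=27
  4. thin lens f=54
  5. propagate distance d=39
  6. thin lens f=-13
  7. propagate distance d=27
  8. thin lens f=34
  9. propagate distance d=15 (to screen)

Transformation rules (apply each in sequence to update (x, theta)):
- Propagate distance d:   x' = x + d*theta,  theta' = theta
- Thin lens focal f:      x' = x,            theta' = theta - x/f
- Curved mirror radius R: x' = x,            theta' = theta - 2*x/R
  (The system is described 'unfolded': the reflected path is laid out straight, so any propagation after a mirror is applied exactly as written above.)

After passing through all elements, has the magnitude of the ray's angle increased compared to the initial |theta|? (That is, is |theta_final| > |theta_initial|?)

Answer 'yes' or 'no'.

Initial: x=-3.0000 theta=-0.1000
After 1 (propagate distance d=20): x=-5.0000 theta=-0.1000
After 2 (thin lens f=25): x=-5.0000 theta=0.1000
After 3 (propagate distance d=27): x=-2.3000 theta=0.1000
After 4 (thin lens f=54): x=-2.3000 theta=77/540 (≈0.1426)
After 5 (propagate distance d=39): x=587/180 (≈3.2611) theta=77/540 (≈0.1426)
After 6 (thin lens f=-13): x=587/180 (≈3.2611) theta=1381/3510 (≈0.3934)
After 7 (propagate distance d=27): x=32489/2340 (≈13.8842) theta=1381/3510 (≈0.3934)
After 8 (thin lens f=34): x=32489/2340 (≈13.8842) theta=-3559/238680 (≈-0.0149)
After 9 (propagate distance d=15 (to screen)): x=120759/8840 (≈13.6605) theta=-3559/238680 (≈-0.0149)
|theta_initial|=0.1000 |theta_final|=3559/238680 (≈0.0149) -> not increased

Answer: no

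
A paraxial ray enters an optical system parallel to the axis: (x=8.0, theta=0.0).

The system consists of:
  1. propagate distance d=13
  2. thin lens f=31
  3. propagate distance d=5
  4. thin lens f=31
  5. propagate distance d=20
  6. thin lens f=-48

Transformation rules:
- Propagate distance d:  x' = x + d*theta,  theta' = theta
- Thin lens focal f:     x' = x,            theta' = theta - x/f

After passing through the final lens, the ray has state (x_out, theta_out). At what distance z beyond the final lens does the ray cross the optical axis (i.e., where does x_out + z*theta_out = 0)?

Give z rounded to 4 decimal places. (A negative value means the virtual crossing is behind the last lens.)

Answer: -5.2221

Derivation:
Initial: x=8.0000 theta=0.0000
After 1 (propagate distance d=13): x=8.0000 theta=0.0000
After 2 (thin lens f=31): x=8.0000 theta=-8/31 (≈-0.2581)
After 3 (propagate distance d=5): x=208/31 (≈6.7097) theta=-8/31 (≈-0.2581)
After 4 (thin lens f=31): x=208/31 (≈6.7097) theta=-456/961 (≈-0.4745)
After 5 (propagate distance d=20): x=-2672/961 (≈-2.7804) theta=-456/961 (≈-0.4745)
After 6 (thin lens f=-48): x=-2672/961 (≈-2.7804) theta=-1535/2883 (≈-0.5324)
z_focus = -x_out/theta_out = -(-2672/961)/(-1535/2883) = -8016/1535 ≈ -5.2221
Rounded to 4 decimal places: z = -5.2221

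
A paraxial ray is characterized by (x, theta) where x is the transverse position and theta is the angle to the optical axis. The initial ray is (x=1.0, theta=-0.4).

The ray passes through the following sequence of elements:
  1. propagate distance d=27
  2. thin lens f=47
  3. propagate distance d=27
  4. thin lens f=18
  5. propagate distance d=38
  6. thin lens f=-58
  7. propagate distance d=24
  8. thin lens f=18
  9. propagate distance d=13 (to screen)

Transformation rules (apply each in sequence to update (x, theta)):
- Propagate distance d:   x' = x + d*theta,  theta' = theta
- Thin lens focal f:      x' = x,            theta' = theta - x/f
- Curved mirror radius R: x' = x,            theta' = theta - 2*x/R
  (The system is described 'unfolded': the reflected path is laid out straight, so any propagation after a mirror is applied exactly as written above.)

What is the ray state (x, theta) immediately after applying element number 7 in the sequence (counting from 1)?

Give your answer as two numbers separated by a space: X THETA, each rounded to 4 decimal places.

Initial: x=1.0000 theta=-0.4000
After 1 (propagate distance d=27): x=-9.8000 theta=-0.4000
After 2 (thin lens f=47): x=-9.8000 theta=-9/47 (≈-0.1915)
After 3 (propagate distance d=27): x=-3518/235 (≈-14.9702) theta=-9/47 (≈-0.1915)
After 4 (thin lens f=18): x=-3518/235 (≈-14.9702) theta=1354/2115 (≈0.6402)
After 5 (propagate distance d=38): x=3958/423 (≈9.3570) theta=1354/2115 (≈0.6402)
After 6 (thin lens f=-58): x=3958/423 (≈9.3570) theta=16387/20445 (≈0.8015)
After 7 (propagate distance d=24): x=1753774/61335 (≈28.5934) theta=16387/20445 (≈0.8015)
Rounded to 4 decimal places: x = 28.5934, theta = 0.8015

Answer: 28.5934 0.8015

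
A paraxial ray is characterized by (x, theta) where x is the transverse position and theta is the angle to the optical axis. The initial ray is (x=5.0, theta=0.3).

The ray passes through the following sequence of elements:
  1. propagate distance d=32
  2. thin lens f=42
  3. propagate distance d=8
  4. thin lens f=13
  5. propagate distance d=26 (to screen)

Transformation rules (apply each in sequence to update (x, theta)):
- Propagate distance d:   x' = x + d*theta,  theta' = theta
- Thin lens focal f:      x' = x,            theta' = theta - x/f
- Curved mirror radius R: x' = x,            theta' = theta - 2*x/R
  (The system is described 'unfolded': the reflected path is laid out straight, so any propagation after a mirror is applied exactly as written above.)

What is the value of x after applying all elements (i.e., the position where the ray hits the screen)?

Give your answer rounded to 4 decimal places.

Initial: x=5.0000 theta=0.3000
After 1 (propagate distance d=32): x=14.6000 theta=0.3000
After 2 (thin lens f=42): x=14.6000 theta=-1/21 (≈-0.0476)
After 3 (propagate distance d=8): x=1493/105 (≈14.2190) theta=-1/21 (≈-0.0476)
After 4 (thin lens f=13): x=1493/105 (≈14.2190) theta=-1558/1365 (≈-1.1414)
After 5 (propagate distance d=26 (to screen)): x=-541/35 (≈-15.4571) theta=-1558/1365 (≈-1.1414)
Rounded to 4 decimal places: x = -15.4571

Answer: -15.4571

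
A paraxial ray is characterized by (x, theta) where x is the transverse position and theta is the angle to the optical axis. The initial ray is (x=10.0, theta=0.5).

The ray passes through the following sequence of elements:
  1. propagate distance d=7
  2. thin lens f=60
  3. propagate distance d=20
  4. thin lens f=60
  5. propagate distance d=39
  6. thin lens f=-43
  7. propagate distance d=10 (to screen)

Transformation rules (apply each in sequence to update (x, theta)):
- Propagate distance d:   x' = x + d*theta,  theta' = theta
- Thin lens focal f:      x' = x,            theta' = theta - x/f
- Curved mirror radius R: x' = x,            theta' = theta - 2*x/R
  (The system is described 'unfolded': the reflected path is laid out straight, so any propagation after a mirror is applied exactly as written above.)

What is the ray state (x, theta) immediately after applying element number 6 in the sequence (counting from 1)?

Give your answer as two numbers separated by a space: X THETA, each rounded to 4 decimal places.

Initial: x=10.0000 theta=0.5000
After 1 (propagate distance d=7): x=13.5000 theta=0.5000
After 2 (thin lens f=60): x=13.5000 theta=0.2750
After 3 (propagate distance d=20): x=19.0000 theta=0.2750
After 4 (thin lens f=60): x=19.0000 theta=-1/24 (≈-0.0417)
After 5 (propagate distance d=39): x=17.3750 theta=-1/24 (≈-0.0417)
After 6 (thin lens f=-43): x=17.3750 theta=187/516 (≈0.3624)
Rounded to 4 decimal places: x = 17.3750, theta = 0.3624

Answer: 17.3750 0.3624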